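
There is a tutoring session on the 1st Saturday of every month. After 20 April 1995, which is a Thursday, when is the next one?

6 May 1995

April 1995 starts on a Saturday, so its 1st Saturday is 1 April 1995.
That is not after 20 April 1995, so look at May 1995.
May 1995 starts on a Monday, so its 1st Saturday is 6 May 1995 (5 days in).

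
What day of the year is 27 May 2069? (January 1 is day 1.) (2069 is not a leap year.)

147

Days in months before May: 31 + 28 + 31 + 30 = 120.
Plus 27 days into May → day 147.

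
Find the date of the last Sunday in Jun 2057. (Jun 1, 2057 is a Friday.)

Jun 24, 2057

Jun 2057 begins on a Friday, so the first Sunday is Jun 3 (2 days later).
Jun 2057 has 30 days. Adding weeks: 3, 10, 17, 24 — the last one ≤ 30 is the 24th.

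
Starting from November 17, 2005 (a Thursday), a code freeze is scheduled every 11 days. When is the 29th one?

The 29th occurrence is 28 intervals after the first: 28 × 11 = 308 days after November 17, 2005.
November has 30 days — 13 days to the end of November leaves 295.
December has 31 days (264 left).
January has 31 days (233 left).
February has 28 days (205 left).
March has 31 days (174 left).
April has 30 days (144 left).
May has 31 days (113 left).
June has 30 days (83 left).
July has 31 days (52 left).
August has 31 days (21 left).
21 days into September → September 21, 2006.

September 21, 2006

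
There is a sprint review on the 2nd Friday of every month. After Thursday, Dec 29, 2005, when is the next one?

Dec 2005 starts on a Thursday; its first Friday is the 2nd, so the 2nd Friday is the 9th — Dec 9, 2005.
That is not after Dec 29, 2005, so look at Jan 2006.
Jan 2006 starts on a Sunday; its first Friday is the 6th, so the 2nd Friday is the 13th — Jan 13, 2006.

Jan 13, 2006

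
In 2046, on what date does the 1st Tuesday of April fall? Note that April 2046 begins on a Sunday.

April 2046 begins on a Sunday, so the first Tuesday is April 3 (2 days later).

2046-04-03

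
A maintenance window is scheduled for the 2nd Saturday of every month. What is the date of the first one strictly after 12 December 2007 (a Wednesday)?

December 2007 starts on a Saturday; its first Saturday is the 1st, so the 2nd Saturday is the 8th — 8 December 2007.
That is not after 12 December 2007, so look at January 2008.
January 2008 starts on a Tuesday; its first Saturday is the 5th, so the 2nd Saturday is the 12th — 12 January 2008.

12 January 2008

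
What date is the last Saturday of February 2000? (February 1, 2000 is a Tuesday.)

February 2000 begins on a Tuesday, so the first Saturday is February 5 (4 days later).
February 2000 has 29 days. Adding weeks: 5, 12, 19, 26 — the last one ≤ 29 is the 26th.

2000-02-26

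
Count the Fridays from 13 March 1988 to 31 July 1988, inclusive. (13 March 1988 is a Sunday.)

20

13 March 1988 is a Sunday; the first Friday on or after it is 18 March 1988 (5 days later).
From 18 March 1988 to 31 July 1988: 13 + 30 + 31 + 30 + 31 = 135 days (rest of March, April, May, June, July).
135 ÷ 7 = 19 full weeks with remainder 2, so 19 more Fridays after the first → 20.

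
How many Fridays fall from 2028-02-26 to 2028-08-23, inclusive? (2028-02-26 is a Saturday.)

2028-02-26 is a Saturday; the first Friday on or after it is 2028-03-03 (6 days later).
From 2028-03-03 to 2028-08-23: 28 + 30 + 31 + 30 + 31 + 23 = 173 days (rest of March, April, May, June, July, August).
173 ÷ 7 = 24 full weeks with remainder 5, so 24 more Fridays after the first → 25.

25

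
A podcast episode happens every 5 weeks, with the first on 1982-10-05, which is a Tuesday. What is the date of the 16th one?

1984-03-13

The 16th occurrence is 15 intervals after the first: 15 × 35 = 525 days after 1982-10-05.
October has 31 days — 26 days to the end of October leaves 499.
From end of October to end of 1982 is 61 days (438 left).
1983 has 365 days (73 left).
January has 31 days (42 left).
February has 29 days (13 left).
13 days into March → 1984-03-13.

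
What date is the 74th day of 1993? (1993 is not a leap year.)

March 15, 1993

January has 31 days (74 − 31 = 43 remain).
February has 28 days (43 − 28 = 15 remain).
15 into March → March 15.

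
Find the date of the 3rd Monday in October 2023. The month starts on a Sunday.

October 16, 2023

October 2023 begins on a Sunday, so the first Monday is October 2 (1 day later).
The 3rd Monday is 2 weeks later: 2 + 14 = 16.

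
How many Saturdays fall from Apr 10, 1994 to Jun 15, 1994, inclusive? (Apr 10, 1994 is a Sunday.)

Apr 10, 1994 is a Sunday; the first Saturday on or after it is Apr 16, 1994 (6 days later).
From Apr 16, 1994 to Jun 15, 1994: 14 + 31 + 15 = 60 days (rest of Apr, May, Jun).
60 ÷ 7 = 8 full weeks with remainder 4, so 8 more Saturdays after the first → 9.

9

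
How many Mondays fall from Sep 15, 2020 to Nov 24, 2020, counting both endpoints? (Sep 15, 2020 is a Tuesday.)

10

Sep 15, 2020 is a Tuesday; the first Monday on or after it is Sep 21, 2020 (6 days later).
From Sep 21, 2020 to Nov 24, 2020: 9 + 31 + 24 = 64 days (rest of Sep, Oct, Nov).
64 ÷ 7 = 9 full weeks with remainder 1, so 9 more Mondays after the first → 10.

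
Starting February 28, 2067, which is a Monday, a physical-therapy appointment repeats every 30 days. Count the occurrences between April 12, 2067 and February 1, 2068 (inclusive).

Occurrences land 30·i days after February 28, 2067 for i = 0, 1, 2, …
April 12, 2067 is 43 days after the start; 43 ÷ 30 = 1 remainder 13; since the remainder is 13, round up to i = 2. First occurrence in the window: #3 on April 29, 2067 (2×30 = 60 days in).
February 1, 2068 is 338 days after the start; 338 ÷ 30 = 11 remainder 8. Last occurrence in the window: #12 on January 24, 2068.
Occurrences #3 through #12: 10 in total.

10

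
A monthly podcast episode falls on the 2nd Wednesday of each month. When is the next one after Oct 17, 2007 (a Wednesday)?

Nov 14, 2007

Oct 2007 starts on a Monday; its first Wednesday is the 3rd, so the 2nd Wednesday is the 10th — Oct 10, 2007.
That is not after Oct 17, 2007, so look at Nov 2007.
Nov 2007 starts on a Thursday; its first Wednesday is the 7th, so the 2nd Wednesday is the 14th — Nov 14, 2007.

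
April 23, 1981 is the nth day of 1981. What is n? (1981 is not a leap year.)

Days in months before April: 31 + 28 + 31 = 90.
Plus 23 days into April → day 113.

113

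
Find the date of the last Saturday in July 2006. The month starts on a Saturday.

July 2006 begins on a Saturday, so the first Saturday is July 1.
July 2006 has 31 days. Adding weeks: 1, 8, 15, 22, 29 — the last one ≤ 31 is the 29th.

2006-07-29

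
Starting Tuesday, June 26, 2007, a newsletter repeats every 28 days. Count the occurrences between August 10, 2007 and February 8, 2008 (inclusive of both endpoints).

Occurrences land 28·i days after June 26, 2007 for i = 0, 1, 2, …
August 10, 2007 is 45 days after the start; 45 ÷ 28 = 1 remainder 17; since the remainder is 17, round up to i = 2. First occurrence in the window: #3 on August 21, 2007 (2×28 = 56 days in).
February 8, 2008 is 227 days after the start; 227 ÷ 28 = 8 remainder 3. Last occurrence in the window: #9 on February 5, 2008.
Occurrences #3 through #9: 7 in total.

7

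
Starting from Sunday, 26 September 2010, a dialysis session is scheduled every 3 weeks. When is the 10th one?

The 10th occurrence is 9 intervals after the first: 9 × 21 = 189 days after 26 September 2010.
September has 30 days — 4 days to the end of September leaves 185.
October has 31 days (154 left).
November has 30 days (124 left).
December has 31 days (93 left).
January has 31 days (62 left).
February has 28 days (34 left).
March has 31 days (3 left).
3 days into April → 3 April 2011.

3 April 2011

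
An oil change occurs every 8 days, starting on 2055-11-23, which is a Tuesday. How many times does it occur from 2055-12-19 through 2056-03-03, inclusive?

9

Occurrences land 8·i days after 2055-11-23 for i = 0, 1, 2, …
2055-12-19 is 26 days after the start; 26 ÷ 8 = 3 remainder 2; since the remainder is 2, round up to i = 4. First occurrence in the window: #5 on 2055-12-25 (4×8 = 32 days in).
2056-03-03 is 101 days after the start; 101 ÷ 8 = 12 remainder 5. Last occurrence in the window: #13 on 2056-02-27.
Occurrences #5 through #13: 9 in total.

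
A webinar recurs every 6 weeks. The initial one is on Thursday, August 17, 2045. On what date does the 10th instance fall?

The 10th occurrence is 9 intervals after the first: 9 × 42 = 378 days after August 17, 2045.
August has 31 days — 14 days to the end of August leaves 364.
September has 30 days (334 left).
October has 31 days (303 left).
November has 30 days (273 left).
December has 31 days (242 left).
January has 31 days (211 left).
February has 28 days (183 left).
March has 31 days (152 left).
April has 30 days (122 left).
May has 31 days (91 left).
June has 30 days (61 left).
July has 31 days (30 left).
30 days into August → August 30, 2046.

August 30, 2046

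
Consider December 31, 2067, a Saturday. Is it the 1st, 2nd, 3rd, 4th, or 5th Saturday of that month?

5th

Day 31 falls in week ⌈31/7⌉ of the month.
Days 1–7 hold the 1st Saturday, 8–14 the 2nd, 15–21 the 3rd, 22–28 the 4th, 29–31 the 5th.
31 is in the range for the 5th.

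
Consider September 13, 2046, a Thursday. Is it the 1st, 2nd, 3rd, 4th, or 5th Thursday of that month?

2nd

Day 13 falls in week ⌈13/7⌉ of the month.
Days 1–7 hold the 1st Thursday, 8–14 the 2nd, 15–21 the 3rd, 22–28 the 4th, 29–31 the 5th.
13 is in the range for the 2nd.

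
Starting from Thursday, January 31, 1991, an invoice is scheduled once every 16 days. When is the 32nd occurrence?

The 32nd occurrence is 31 intervals after the first: 31 × 16 = 496 days after January 31, 1991.
January has 31 days — 0 days to the end of January leaves 496.
From end of January to end of 1991 is 334 days (162 left).
January has 31 days (131 left).
February has 29 days (102 left).
March has 31 days (71 left).
April has 30 days (41 left).
May has 31 days (10 left).
10 days into June → June 10, 1992.

June 10, 1992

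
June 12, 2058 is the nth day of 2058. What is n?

Days in months before June: 31 + 28 + 31 + 30 + 31 = 151.
Plus 12 days into June → day 163.

163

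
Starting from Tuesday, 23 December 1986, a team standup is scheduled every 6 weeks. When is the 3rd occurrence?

The 3rd occurrence is 2 intervals after the first: 2 × 42 = 84 days after 23 December 1986.
December has 31 days — 8 days to the end of December leaves 76.
January has 31 days (45 left).
February has 28 days (17 left).
17 days into March → 17 March 1987.

17 March 1987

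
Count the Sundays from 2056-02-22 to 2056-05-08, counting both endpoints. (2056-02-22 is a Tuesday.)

11

2056-02-22 is a Tuesday; the first Sunday on or after it is 2056-02-27 (5 days later).
From 2056-02-27 to 2056-05-08: 2 + 31 + 30 + 8 = 71 days (rest of February, March, April, May).
71 ÷ 7 = 10 full weeks with remainder 1, so 10 more Sundays after the first → 11.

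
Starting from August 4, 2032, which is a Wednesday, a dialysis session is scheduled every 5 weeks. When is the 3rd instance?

The 3rd occurrence is 2 intervals after the first: 2 × 35 = 70 days after August 4, 2032.
August has 31 days — 27 days to the end of August leaves 43.
September has 30 days (13 left).
13 days into October → October 13, 2032.

October 13, 2032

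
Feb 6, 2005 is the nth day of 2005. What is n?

Days in months before Feb: 31 = 31.
Plus 6 days into Feb → day 37.

37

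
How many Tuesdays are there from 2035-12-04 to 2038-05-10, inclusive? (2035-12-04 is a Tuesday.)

2035-12-04 is a Tuesday; the first Tuesday on or after it is 2035-12-04.
From 2035-12-04 to 2038-05-10: 27 + 366 + 365 + 130 = 888 days (rest of 2035, 2036, 2037, to 2038-05-10 in 2038).
888 ÷ 7 = 126 full weeks with remainder 6, so 126 more Tuesdays after the first → 127.

127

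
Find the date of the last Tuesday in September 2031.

September 2031 begins on a Monday, so the first Tuesday is September 2 (1 day later).
September 2031 has 30 days. Adding weeks: 2, 9, 16, 23, 30 — the last one ≤ 30 is the 30th.

30 September 2031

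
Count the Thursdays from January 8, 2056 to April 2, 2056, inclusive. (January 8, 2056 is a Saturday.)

12

January 8, 2056 is a Saturday; the first Thursday on or after it is January 13, 2056 (5 days later).
From January 13, 2056 to April 2, 2056: 18 + 29 + 31 + 2 = 80 days (rest of January, February, March, April).
80 ÷ 7 = 11 full weeks with remainder 3, so 11 more Thursdays after the first → 12.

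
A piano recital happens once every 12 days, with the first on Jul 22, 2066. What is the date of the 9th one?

The 9th occurrence is 8 intervals after the first: 8 × 12 = 96 days after Jul 22, 2066.
Jul has 31 days — 9 days to the end of Jul leaves 87.
Aug has 31 days (56 left).
Sep has 30 days (26 left).
26 days into Oct → Oct 26, 2066.

Oct 26, 2066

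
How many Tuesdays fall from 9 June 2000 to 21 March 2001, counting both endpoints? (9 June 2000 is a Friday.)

9 June 2000 is a Friday; the first Tuesday on or after it is 13 June 2000 (4 days later).
From 13 June 2000 to 21 March 2001: 17 + 31 + 31 + 30 + 31 + 30 + 31 + 31 + 28 + 21 = 281 days (rest of June, July, August, September, October, November, December, January, February, March).
281 ÷ 7 = 40 full weeks with remainder 1, so 40 more Tuesdays after the first → 41.

41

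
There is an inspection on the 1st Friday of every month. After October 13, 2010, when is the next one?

October 2010 starts on a Friday, so its 1st Friday is October 1, 2010.
That is not after October 13, 2010, so look at November 2010.
November 2010 starts on a Monday, so its 1st Friday is November 5, 2010 (4 days in).

November 5, 2010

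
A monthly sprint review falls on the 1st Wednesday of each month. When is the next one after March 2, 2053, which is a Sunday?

March 5, 2053

March 2053 starts on a Saturday, so its 1st Wednesday is March 5, 2053 (4 days in).
March 5, 2053 is after March 2, 2053, so that is the next one.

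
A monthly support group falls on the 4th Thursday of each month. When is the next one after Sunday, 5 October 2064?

October 2064 starts on a Wednesday; its first Thursday is the 2nd, so the 4th Thursday is the 23rd — 23 October 2064.
23 October 2064 is after 5 October 2064, so that is the next one.

23 October 2064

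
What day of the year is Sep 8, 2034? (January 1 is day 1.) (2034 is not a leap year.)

Days in months before Sep: 31 + 28 + 31 + 30 + 31 + 30 + 31 + 31 = 243.
Plus 8 days into Sep → day 251.

251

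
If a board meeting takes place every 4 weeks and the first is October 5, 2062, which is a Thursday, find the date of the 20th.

The 20th occurrence is 19 intervals after the first: 19 × 28 = 532 days after October 5, 2062.
October has 31 days — 26 days to the end of October leaves 506.
From end of October to end of 2062 is 61 days (445 left).
2063 has 365 days (80 left).
January has 31 days (49 left).
February has 29 days (20 left).
20 days into March → March 20, 2064.

March 20, 2064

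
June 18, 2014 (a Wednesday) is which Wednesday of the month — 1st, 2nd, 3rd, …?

Day 18 falls in week ⌈18/7⌉ of the month.
Days 1–7 hold the 1st Wednesday, 8–14 the 2nd, 15–21 the 3rd, 22–28 the 4th, 29–31 the 5th.
18 is in the range for the 3rd.

3rd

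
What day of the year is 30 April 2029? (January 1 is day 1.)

120

Days in months before April: 31 + 28 + 31 = 90.
Plus 30 days into April → day 120.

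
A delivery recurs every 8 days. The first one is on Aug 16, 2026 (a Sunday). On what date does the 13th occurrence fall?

The 13th occurrence is 12 intervals after the first: 12 × 8 = 96 days after Aug 16, 2026.
Aug has 31 days — 15 days to the end of Aug leaves 81.
Sep has 30 days (51 left).
Oct has 31 days (20 left).
20 days into Nov → Nov 20, 2026.

Nov 20, 2026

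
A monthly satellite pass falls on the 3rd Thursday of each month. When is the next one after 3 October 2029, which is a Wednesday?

18 October 2029

October 2029 starts on a Monday; its first Thursday is the 4th, so the 3rd Thursday is the 18th — 18 October 2029.
18 October 2029 is after 3 October 2029, so that is the next one.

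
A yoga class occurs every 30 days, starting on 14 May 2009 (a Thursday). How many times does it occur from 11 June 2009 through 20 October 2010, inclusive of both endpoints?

17

Occurrences land 30·i days after 14 May 2009 for i = 0, 1, 2, …
11 June 2009 is 28 days after the start; 28 ÷ 30 = 0 remainder 28; since the remainder is 28, round up to i = 1. First occurrence in the window: #2 on 13 June 2009 (1×30 = 30 days in).
20 October 2010 is 524 days after the start; 524 ÷ 30 = 17 remainder 14. Last occurrence in the window: #18 on 6 October 2010.
Occurrences #2 through #18: 17 in total.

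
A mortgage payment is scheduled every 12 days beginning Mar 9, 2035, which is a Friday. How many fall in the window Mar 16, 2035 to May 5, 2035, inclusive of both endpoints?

4

Occurrences land 12·i days after Mar 9, 2035 for i = 0, 1, 2, …
Mar 16, 2035 is 7 days after the start; 7 ÷ 12 = 0 remainder 7; since the remainder is 7, round up to i = 1. First occurrence in the window: #2 on Mar 21, 2035 (1×12 = 12 days in).
May 5, 2035 is 57 days after the start; 57 ÷ 12 = 4 remainder 9. Last occurrence in the window: #5 on Apr 26, 2035.
Occurrences #2 through #5: 4 in total.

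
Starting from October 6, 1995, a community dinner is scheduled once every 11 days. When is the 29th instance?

The 29th occurrence is 28 intervals after the first: 28 × 11 = 308 days after October 6, 1995.
October has 31 days — 25 days to the end of October leaves 283.
November has 30 days (253 left).
December has 31 days (222 left).
January has 31 days (191 left).
February has 29 days (162 left).
March has 31 days (131 left).
April has 30 days (101 left).
May has 31 days (70 left).
June has 30 days (40 left).
July has 31 days (9 left).
9 days into August → August 9, 1996.

August 9, 1996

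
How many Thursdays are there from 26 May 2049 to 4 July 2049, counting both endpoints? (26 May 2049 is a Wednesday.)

6

26 May 2049 is a Wednesday; the first Thursday on or after it is 27 May 2049 (1 day later).
From 27 May 2049 to 4 July 2049: 4 + 30 + 4 = 38 days (rest of May, June, July).
38 ÷ 7 = 5 full weeks with remainder 3, so 5 more Thursdays after the first → 6.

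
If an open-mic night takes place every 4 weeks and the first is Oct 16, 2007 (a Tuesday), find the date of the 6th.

Mar 4, 2008

The 6th occurrence is 5 intervals after the first: 5 × 28 = 140 days after Oct 16, 2007.
Oct has 31 days — 15 days to the end of Oct leaves 125.
Nov has 30 days (95 left).
Dec has 31 days (64 left).
Jan has 31 days (33 left).
Feb has 29 days (4 left).
4 days into Mar → Mar 4, 2008.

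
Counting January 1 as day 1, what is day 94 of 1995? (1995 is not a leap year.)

Apr 4, 1995

Jan has 31 days (94 − 31 = 63 remain).
Feb has 28 days (63 − 28 = 35 remain).
Mar has 31 days (35 − 31 = 4 remain).
4 into Apr → Apr 4.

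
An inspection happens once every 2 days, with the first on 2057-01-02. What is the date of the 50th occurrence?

The 50th occurrence is 49 intervals after the first: 49 × 2 = 98 days after 2057-01-02.
January has 31 days — 29 days to the end of January leaves 69.
February has 28 days (41 left).
March has 31 days (10 left).
10 days into April → 2057-04-10.

2057-04-10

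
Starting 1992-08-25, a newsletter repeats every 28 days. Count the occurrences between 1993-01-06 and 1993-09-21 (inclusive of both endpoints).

10

Occurrences land 28·i days after 1992-08-25 for i = 0, 1, 2, …
1993-01-06 is 134 days after the start; 134 ÷ 28 = 4 remainder 22; since the remainder is 22, round up to i = 5. First occurrence in the window: #6 on 1993-01-12 (5×28 = 140 days in).
1993-09-21 is 392 days after the start; 392 ÷ 28 = 14 remainder 0. Last occurrence in the window: #15 on 1993-09-21.
Occurrences #6 through #15: 10 in total.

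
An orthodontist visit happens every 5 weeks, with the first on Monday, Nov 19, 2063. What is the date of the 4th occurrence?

Mar 3, 2064

The 4th occurrence is 3 intervals after the first: 3 × 35 = 105 days after Nov 19, 2063.
Nov has 30 days — 11 days to the end of Nov leaves 94.
Dec has 31 days (63 left).
Jan has 31 days (32 left).
Feb has 29 days (3 left).
3 days into Mar → Mar 3, 2064.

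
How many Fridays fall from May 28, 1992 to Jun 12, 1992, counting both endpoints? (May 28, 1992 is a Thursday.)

May 28, 1992 is a Thursday; the first Friday on or after it is May 29, 1992 (1 day later).
From May 29, 1992 to Jun 12, 1992: 2 + 12 = 14 days (rest of May, Jun).
14 ÷ 7 = 2 full weeks with remainder 0, so 2 more Fridays after the first → 3.

3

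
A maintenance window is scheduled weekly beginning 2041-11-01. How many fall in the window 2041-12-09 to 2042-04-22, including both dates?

Occurrences land 7·i days after 2041-11-01 for i = 0, 1, 2, …
2041-12-09 is 38 days after the start; 38 ÷ 7 = 5 remainder 3; since the remainder is 3, round up to i = 6. First occurrence in the window: #7 on 2041-12-13 (6×7 = 42 days in).
2042-04-22 is 172 days after the start; 172 ÷ 7 = 24 remainder 4. Last occurrence in the window: #25 on 2042-04-18.
Occurrences #7 through #25: 19 in total.

19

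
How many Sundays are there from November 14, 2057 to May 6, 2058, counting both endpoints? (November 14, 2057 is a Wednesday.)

November 14, 2057 is a Wednesday; the first Sunday on or after it is November 18, 2057 (4 days later).
From November 18, 2057 to May 6, 2058: 12 + 31 + 31 + 28 + 31 + 30 + 6 = 169 days (rest of November, December, January, February, March, April, May).
169 ÷ 7 = 24 full weeks with remainder 1, so 24 more Sundays after the first → 25.

25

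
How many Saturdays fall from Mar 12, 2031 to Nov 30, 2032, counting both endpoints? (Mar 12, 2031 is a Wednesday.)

Mar 12, 2031 is a Wednesday; the first Saturday on or after it is Mar 15, 2031 (3 days later).
From Mar 15, 2031 to Nov 30, 2032: 291 + 335 = 626 days (rest of 2031, to Nov 30, 2032 in 2032).
626 ÷ 7 = 89 full weeks with remainder 3, so 89 more Saturdays after the first → 90.

90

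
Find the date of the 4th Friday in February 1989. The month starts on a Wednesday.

1989-02-24

February 1989 begins on a Wednesday, so the first Friday is February 3 (2 days later).
The 4th Friday is 3 weeks later: 3 + 21 = 24.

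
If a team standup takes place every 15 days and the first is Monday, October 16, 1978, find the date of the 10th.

The 10th occurrence is 9 intervals after the first: 9 × 15 = 135 days after October 16, 1978.
October has 31 days — 15 days to the end of October leaves 120.
November has 30 days (90 left).
December has 31 days (59 left).
January has 31 days (28 left).
28 days into February → February 28, 1979.

February 28, 1979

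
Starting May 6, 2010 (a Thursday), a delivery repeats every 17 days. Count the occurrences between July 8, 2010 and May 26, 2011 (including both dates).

Occurrences land 17·i days after May 6, 2010 for i = 0, 1, 2, …
July 8, 2010 is 63 days after the start; 63 ÷ 17 = 3 remainder 12; since the remainder is 12, round up to i = 4. First occurrence in the window: #5 on July 13, 2010 (4×17 = 68 days in).
May 26, 2011 is 385 days after the start; 385 ÷ 17 = 22 remainder 11. Last occurrence in the window: #23 on May 15, 2011.
Occurrences #5 through #23: 19 in total.

19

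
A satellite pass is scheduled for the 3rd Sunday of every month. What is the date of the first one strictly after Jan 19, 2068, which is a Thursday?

Feb 19, 2068

Jan 2068 starts on a Sunday; its first Sunday is the 1st, so the 3rd Sunday is the 15th — Jan 15, 2068.
That is not after Jan 19, 2068, so look at Feb 2068.
Feb 2068 starts on a Wednesday; its first Sunday is the 5th, so the 3rd Sunday is the 19th — Feb 19, 2068.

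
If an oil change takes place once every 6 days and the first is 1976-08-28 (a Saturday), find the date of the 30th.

The 30th occurrence is 29 intervals after the first: 29 × 6 = 174 days after 1976-08-28.
August has 31 days — 3 days to the end of August leaves 171.
September has 30 days (141 left).
October has 31 days (110 left).
November has 30 days (80 left).
December has 31 days (49 left).
January has 31 days (18 left).
18 days into February → 1977-02-18.

1977-02-18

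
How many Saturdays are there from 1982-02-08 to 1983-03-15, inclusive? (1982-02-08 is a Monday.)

57

1982-02-08 is a Monday; the first Saturday on or after it is 1982-02-13 (5 days later).
From 1982-02-13 to 1983-03-15: 321 + 74 = 395 days (rest of 1982, to 1983-03-15 in 1983).
395 ÷ 7 = 56 full weeks with remainder 3, so 56 more Saturdays after the first → 57.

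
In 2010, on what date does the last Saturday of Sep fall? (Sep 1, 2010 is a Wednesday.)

Sep 2010 begins on a Wednesday, so the first Saturday is Sep 4 (3 days later).
Sep 2010 has 30 days. Adding weeks: 4, 11, 18, 25 — the last one ≤ 30 is the 25th.

Sep 25, 2010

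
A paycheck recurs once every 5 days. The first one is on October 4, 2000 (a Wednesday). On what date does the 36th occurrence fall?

March 28, 2001

The 36th occurrence is 35 intervals after the first: 35 × 5 = 175 days after October 4, 2000.
October has 31 days — 27 days to the end of October leaves 148.
November has 30 days (118 left).
December has 31 days (87 left).
January has 31 days (56 left).
February has 28 days (28 left).
28 days into March → March 28, 2001.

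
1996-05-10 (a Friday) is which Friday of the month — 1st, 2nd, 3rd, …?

Day 10 falls in week ⌈10/7⌉ of the month.
Days 1–7 hold the 1st Friday, 8–14 the 2nd, 15–21 the 3rd, 22–28 the 4th, 29–31 the 5th.
10 is in the range for the 2nd.

2nd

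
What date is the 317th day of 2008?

2008-11-12

January has 31 days (317 − 31 = 286 remain).
February has 29 days (286 − 29 = 257 remain).
March has 31 days (257 − 31 = 226 remain).
April has 30 days (226 − 30 = 196 remain).
May has 31 days (196 − 31 = 165 remain).
June has 30 days (165 − 30 = 135 remain).
July has 31 days (135 − 31 = 104 remain).
August has 31 days (104 − 31 = 73 remain).
September has 30 days (73 − 30 = 43 remain).
October has 31 days (43 − 31 = 12 remain).
12 into November → November 12.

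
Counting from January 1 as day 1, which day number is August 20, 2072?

Days in months before August: 31 + 29 + 31 + 30 + 31 + 30 + 31 = 213.
Plus 20 days into August → day 233.

233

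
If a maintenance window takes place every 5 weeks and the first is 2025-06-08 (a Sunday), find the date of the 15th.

2026-10-11

The 15th occurrence is 14 intervals after the first: 14 × 35 = 490 days after 2025-06-08.
June has 30 days — 22 days to the end of June leaves 468.
From end of June to end of 2025 is 184 days (284 left).
January has 31 days (253 left).
February has 28 days (225 left).
March has 31 days (194 left).
April has 30 days (164 left).
May has 31 days (133 left).
June has 30 days (103 left).
July has 31 days (72 left).
August has 31 days (41 left).
September has 30 days (11 left).
11 days into October → 2026-10-11.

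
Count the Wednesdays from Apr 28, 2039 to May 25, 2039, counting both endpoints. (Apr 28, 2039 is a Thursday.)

Apr 28, 2039 is a Thursday; the first Wednesday on or after it is May 4, 2039 (6 days later).
From May 4, 2039 to May 25, 2039 is 25 − 4 = 21 days.
21 ÷ 7 = 3 full weeks with remainder 0, so 3 more Wednesdays after the first → 4.

4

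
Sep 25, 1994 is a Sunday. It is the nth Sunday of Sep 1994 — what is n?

4th

Day 25 falls in week ⌈25/7⌉ of the month.
Days 1–7 hold the 1st Sunday, 8–14 the 2nd, 15–21 the 3rd, 22–28 the 4th, 29–31 the 5th.
25 is in the range for the 4th.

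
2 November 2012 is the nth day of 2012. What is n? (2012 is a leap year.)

307

Days in months before November: 31 + 29 + 31 + 30 + 31 + 30 + 31 + 31 + 30 + 31 = 305.
Plus 2 days into November → day 307.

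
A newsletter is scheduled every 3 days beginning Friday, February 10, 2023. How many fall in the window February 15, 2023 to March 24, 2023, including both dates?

Occurrences land 3·i days after February 10, 2023 for i = 0, 1, 2, …
February 15, 2023 is 5 days after the start; 5 ÷ 3 = 1 remainder 2; since the remainder is 2, round up to i = 2. First occurrence in the window: #3 on February 16, 2023 (2×3 = 6 days in).
March 24, 2023 is 42 days after the start; 42 ÷ 3 = 14 remainder 0. Last occurrence in the window: #15 on March 24, 2023.
Occurrences #3 through #15: 13 in total.

13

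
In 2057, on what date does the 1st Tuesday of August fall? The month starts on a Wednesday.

August 2057 begins on a Wednesday, so the first Tuesday is August 7 (6 days later).

7 August 2057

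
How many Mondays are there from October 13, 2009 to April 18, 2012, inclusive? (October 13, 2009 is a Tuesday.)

October 13, 2009 is a Tuesday; the first Monday on or after it is October 19, 2009 (6 days later).
From October 19, 2009 to April 18, 2012: 73 + 365 + 365 + 109 = 912 days (rest of 2009, 2010, 2011, to April 18, 2012 in 2012).
912 ÷ 7 = 130 full weeks with remainder 2, so 130 more Mondays after the first → 131.

131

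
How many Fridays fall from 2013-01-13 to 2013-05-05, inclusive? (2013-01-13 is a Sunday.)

2013-01-13 is a Sunday; the first Friday on or after it is 2013-01-18 (5 days later).
From 2013-01-18 to 2013-05-05: 13 + 28 + 31 + 30 + 5 = 107 days (rest of January, February, March, April, May).
107 ÷ 7 = 15 full weeks with remainder 2, so 15 more Fridays after the first → 16.

16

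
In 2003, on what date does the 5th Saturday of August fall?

August 2003 begins on a Friday, so the first Saturday is August 2 (1 day later).
The 5th Saturday is 4 weeks later: 2 + 28 = 30.

August 30, 2003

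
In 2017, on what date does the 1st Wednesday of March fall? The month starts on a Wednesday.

March 1, 2017

March 2017 begins on a Wednesday, so the first Wednesday is March 1.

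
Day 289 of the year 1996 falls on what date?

January has 31 days (289 − 31 = 258 remain).
February has 29 days (258 − 29 = 229 remain).
March has 31 days (229 − 31 = 198 remain).
April has 30 days (198 − 30 = 168 remain).
May has 31 days (168 − 31 = 137 remain).
June has 30 days (137 − 30 = 107 remain).
July has 31 days (107 − 31 = 76 remain).
August has 31 days (76 − 31 = 45 remain).
September has 30 days (45 − 30 = 15 remain).
15 into October → October 15.

15 October 1996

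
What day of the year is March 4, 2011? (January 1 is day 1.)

Days in months before March: 31 + 28 = 59.
Plus 4 days into March → day 63.

63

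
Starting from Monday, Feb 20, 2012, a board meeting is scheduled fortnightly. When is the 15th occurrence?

Sep 3, 2012

The 15th occurrence is 14 intervals after the first: 14 × 14 = 196 days after Feb 20, 2012.
Feb has 29 days — 9 days to the end of Feb leaves 187.
Mar has 31 days (156 left).
Apr has 30 days (126 left).
May has 31 days (95 left).
Jun has 30 days (65 left).
Jul has 31 days (34 left).
Aug has 31 days (3 left).
3 days into Sep → Sep 3, 2012.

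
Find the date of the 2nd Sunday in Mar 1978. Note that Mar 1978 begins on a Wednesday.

Mar 12, 1978

Mar 1978 begins on a Wednesday, so the first Sunday is Mar 5 (4 days later).
The 2nd Sunday is 1 weeks later: 5 + 7 = 12.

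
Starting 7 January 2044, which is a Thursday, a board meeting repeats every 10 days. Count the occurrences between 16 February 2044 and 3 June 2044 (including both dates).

11

Occurrences land 10·i days after 7 January 2044 for i = 0, 1, 2, …
16 February 2044 is 40 days after the start; 40 ÷ 10 = 4 remainder 0. First occurrence in the window: #5 on 16 February 2044 (4×10 = 40 days in).
3 June 2044 is 148 days after the start; 148 ÷ 10 = 14 remainder 8. Last occurrence in the window: #15 on 26 May 2044.
Occurrences #5 through #15: 11 in total.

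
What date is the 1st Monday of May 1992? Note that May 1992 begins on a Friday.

May 1992 begins on a Friday, so the first Monday is May 4 (3 days later).

1992-05-04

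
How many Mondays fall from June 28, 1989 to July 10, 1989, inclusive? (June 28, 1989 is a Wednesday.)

2

June 28, 1989 is a Wednesday; the first Monday on or after it is July 3, 1989 (5 days later).
From July 3, 1989 to July 10, 1989 is 10 − 3 = 7 days.
7 ÷ 7 = 1 full weeks with remainder 0, so 1 more Mondays after the first → 2.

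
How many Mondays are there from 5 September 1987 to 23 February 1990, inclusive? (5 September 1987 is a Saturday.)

5 September 1987 is a Saturday; the first Monday on or after it is 7 September 1987 (2 days later).
From 7 September 1987 to 23 February 1990: 115 + 366 + 365 + 54 = 900 days (rest of 1987, 1988, 1989, to 23 February 1990 in 1990).
900 ÷ 7 = 128 full weeks with remainder 4, so 128 more Mondays after the first → 129.

129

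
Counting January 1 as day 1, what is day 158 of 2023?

June 7, 2023

January has 31 days (158 − 31 = 127 remain).
February has 28 days (127 − 28 = 99 remain).
March has 31 days (99 − 31 = 68 remain).
April has 30 days (68 − 30 = 38 remain).
May has 31 days (38 − 31 = 7 remain).
7 into June → June 7.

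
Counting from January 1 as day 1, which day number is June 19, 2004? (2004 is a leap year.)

Days in months before June: 31 + 29 + 31 + 30 + 31 = 152.
Plus 19 days into June → day 171.

171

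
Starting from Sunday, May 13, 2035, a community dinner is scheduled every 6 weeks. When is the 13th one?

Sep 28, 2036

The 13th occurrence is 12 intervals after the first: 12 × 42 = 504 days after May 13, 2035.
May has 31 days — 18 days to the end of May leaves 486.
From end of May to end of 2035 is 214 days (272 left).
Jan has 31 days (241 left).
Feb has 29 days (212 left).
Mar has 31 days (181 left).
Apr has 30 days (151 left).
May has 31 days (120 left).
Jun has 30 days (90 left).
Jul has 31 days (59 left).
Aug has 31 days (28 left).
28 days into Sep → Sep 28, 2036.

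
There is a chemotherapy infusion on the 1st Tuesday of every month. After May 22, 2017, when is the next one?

May 2017 starts on a Monday, so its 1st Tuesday is May 2, 2017 (1 day in).
That is not after May 22, 2017, so look at Jun 2017.
Jun 2017 starts on a Thursday, so its 1st Tuesday is Jun 6, 2017 (5 days in).

Jun 6, 2017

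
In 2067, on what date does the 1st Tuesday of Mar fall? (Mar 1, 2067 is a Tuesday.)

Mar 2067 begins on a Tuesday, so the first Tuesday is Mar 1.

Mar 1, 2067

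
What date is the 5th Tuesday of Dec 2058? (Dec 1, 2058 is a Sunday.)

Dec 2058 begins on a Sunday, so the first Tuesday is Dec 3 (2 days later).
The 5th Tuesday is 4 weeks later: 3 + 28 = 31.

Dec 31, 2058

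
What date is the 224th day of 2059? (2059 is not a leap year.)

January has 31 days (224 − 31 = 193 remain).
February has 28 days (193 − 28 = 165 remain).
March has 31 days (165 − 31 = 134 remain).
April has 30 days (134 − 30 = 104 remain).
May has 31 days (104 − 31 = 73 remain).
June has 30 days (73 − 30 = 43 remain).
July has 31 days (43 − 31 = 12 remain).
12 into August → August 12.

2059-08-12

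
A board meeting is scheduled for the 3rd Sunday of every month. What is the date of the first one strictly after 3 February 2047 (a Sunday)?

17 February 2047

February 2047 starts on a Friday; its first Sunday is the 3rd, so the 3rd Sunday is the 17th — 17 February 2047.
17 February 2047 is after 3 February 2047, so that is the next one.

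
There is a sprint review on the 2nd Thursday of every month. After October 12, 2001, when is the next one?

October 2001 starts on a Monday; its first Thursday is the 4th, so the 2nd Thursday is the 11th — October 11, 2001.
That is not after October 12, 2001, so look at November 2001.
November 2001 starts on a Thursday; its first Thursday is the 1st, so the 2nd Thursday is the 8th — November 8, 2001.

November 8, 2001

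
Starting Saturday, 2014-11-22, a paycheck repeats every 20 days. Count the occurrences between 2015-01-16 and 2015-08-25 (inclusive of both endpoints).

11

Occurrences land 20·i days after 2014-11-22 for i = 0, 1, 2, …
2015-01-16 is 55 days after the start; 55 ÷ 20 = 2 remainder 15; since the remainder is 15, round up to i = 3. First occurrence in the window: #4 on 2015-01-21 (3×20 = 60 days in).
2015-08-25 is 276 days after the start; 276 ÷ 20 = 13 remainder 16. Last occurrence in the window: #14 on 2015-08-09.
Occurrences #4 through #14: 11 in total.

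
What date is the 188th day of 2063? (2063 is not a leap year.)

January has 31 days (188 − 31 = 157 remain).
February has 28 days (157 − 28 = 129 remain).
March has 31 days (129 − 31 = 98 remain).
April has 30 days (98 − 30 = 68 remain).
May has 31 days (68 − 31 = 37 remain).
June has 30 days (37 − 30 = 7 remain).
7 into July → July 7.

July 7, 2063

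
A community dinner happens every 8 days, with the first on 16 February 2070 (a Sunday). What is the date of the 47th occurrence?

19 February 2071

The 47th occurrence is 46 intervals after the first: 46 × 8 = 368 days after 16 February 2070.
February has 28 days — 12 days to the end of February leaves 356.
March has 31 days (325 left).
April has 30 days (295 left).
May has 31 days (264 left).
June has 30 days (234 left).
July has 31 days (203 left).
August has 31 days (172 left).
September has 30 days (142 left).
October has 31 days (111 left).
November has 30 days (81 left).
December has 31 days (50 left).
January has 31 days (19 left).
19 days into February → 19 February 2071.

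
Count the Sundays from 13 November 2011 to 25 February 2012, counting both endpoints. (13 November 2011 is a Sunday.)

13 November 2011 is a Sunday; the first Sunday on or after it is 13 November 2011.
From 13 November 2011 to 25 February 2012: 17 + 31 + 31 + 25 = 104 days (rest of November, December, January, February).
104 ÷ 7 = 14 full weeks with remainder 6, so 14 more Sundays after the first → 15.

15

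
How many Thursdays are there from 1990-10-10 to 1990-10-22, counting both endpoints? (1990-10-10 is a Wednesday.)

2

1990-10-10 is a Wednesday; the first Thursday on or after it is 1990-10-11 (1 day later).
From 1990-10-11 to 1990-10-22 is 22 − 11 = 11 days.
11 ÷ 7 = 1 full weeks with remainder 4, so 1 more Thursdays after the first → 2.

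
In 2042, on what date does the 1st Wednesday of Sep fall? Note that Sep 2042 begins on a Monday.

Sep 3, 2042

Sep 2042 begins on a Monday, so the first Wednesday is Sep 3 (2 days later).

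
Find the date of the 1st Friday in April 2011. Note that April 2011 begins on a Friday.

April 2011 begins on a Friday, so the first Friday is April 1.

April 1, 2011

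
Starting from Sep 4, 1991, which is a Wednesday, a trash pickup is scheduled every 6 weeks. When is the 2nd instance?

Oct 16, 1991

The 2nd occurrence is 1 interval after the first: 1 × 42 = 42 days after Sep 4, 1991.
Sep has 30 days — 26 days to the end of Sep leaves 16.
16 days into Oct → Oct 16, 1991.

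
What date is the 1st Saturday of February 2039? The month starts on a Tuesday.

February 2039 begins on a Tuesday, so the first Saturday is February 5 (4 days later).

February 5, 2039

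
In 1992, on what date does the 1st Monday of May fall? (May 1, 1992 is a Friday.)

May 1992 begins on a Friday, so the first Monday is May 4 (3 days later).

May 4, 1992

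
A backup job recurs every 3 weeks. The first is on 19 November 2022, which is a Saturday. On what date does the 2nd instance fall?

10 December 2022

The 2nd occurrence is 1 interval after the first: 1 × 21 = 21 days after 19 November 2022.
November has 30 days — 11 days to the end of November leaves 10.
10 days into December → 10 December 2022.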